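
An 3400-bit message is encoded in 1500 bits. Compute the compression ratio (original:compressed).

Compression ratio = Original / Compressed
= 3400 / 1500 = 2.27:1


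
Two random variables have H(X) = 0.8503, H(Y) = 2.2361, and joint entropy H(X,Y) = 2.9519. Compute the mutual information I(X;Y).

I(X;Y) = H(X) + H(Y) - H(X,Y)
I(X;Y) = 0.8503 + 2.2361 - 2.9519 = 0.1345 bits


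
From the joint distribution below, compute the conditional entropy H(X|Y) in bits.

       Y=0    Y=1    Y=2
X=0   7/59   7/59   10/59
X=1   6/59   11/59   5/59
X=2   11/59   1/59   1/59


H(X|Y) = Σ_y p(y) H(X|Y=y)
  p(Y=0) = 24/59, H(X|Y=0) = 1.5343
  p(Y=1) = 19/59, H(X|Y=1) = 1.2108
  p(Y=2) = 16/59, H(X|Y=2) = 1.1982
H(X|Y) = 0.4068×1.5343 + 0.3220×1.2108 + 0.2712×1.1982 = 1.3390 bits


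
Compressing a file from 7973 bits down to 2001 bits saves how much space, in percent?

Space savings = (1 - Compressed/Original) × 100%
= (1 - 2001/7973) × 100%
= 74.90%


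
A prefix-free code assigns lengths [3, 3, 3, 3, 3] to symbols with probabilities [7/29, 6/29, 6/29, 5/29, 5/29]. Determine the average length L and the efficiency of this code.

Average length L = Σ p_i × l_i = 3.0000 bits
Entropy H = 2.3100 bits
Efficiency η = H/L × 100% = 77.00%


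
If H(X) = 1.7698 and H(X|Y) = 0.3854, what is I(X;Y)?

I(X;Y) = H(X) - H(X|Y)
I(X;Y) = 1.7698 - 0.3854 = 1.3844 bits


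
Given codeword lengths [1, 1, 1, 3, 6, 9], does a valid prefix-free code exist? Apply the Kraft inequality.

Kraft inequality: Σ 2^(-l_i) ≤ 1 for prefix-free code
Calculating: 2^(-1) + 2^(-1) + 2^(-1) + 2^(-3) + 2^(-6) + 2^(-9)
= 0.5 + 0.5 + 0.5 + 0.125 + 0.015625 + 0.001953125
= 1.6426
Since 1.6426 > 1, prefix-free code does not exist


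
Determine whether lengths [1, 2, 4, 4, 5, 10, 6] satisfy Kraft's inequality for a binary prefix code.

Kraft inequality: Σ 2^(-l_i) ≤ 1 for prefix-free code
Calculating: 2^(-1) + 2^(-2) + 2^(-4) + 2^(-4) + 2^(-5) + 2^(-10) + 2^(-6)
= 0.5 + 0.25 + 0.0625 + 0.0625 + 0.03125 + 0.0009765625 + 0.015625
= 0.9229
Since 0.9229 ≤ 1, prefix-free code exists


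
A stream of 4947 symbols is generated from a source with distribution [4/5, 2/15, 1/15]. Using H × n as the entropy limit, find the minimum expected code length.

Entropy H = 0.9056 bits/symbol
Minimum bits = H × n = 0.9056 × 4947
= 4479.94 bits


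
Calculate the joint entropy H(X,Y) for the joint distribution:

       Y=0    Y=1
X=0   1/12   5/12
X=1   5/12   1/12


H(X,Y) = -Σ p(x,y) log₂ p(x,y)
  p(0,0)=1/12: -0.0833 × log₂(0.0833) = 0.2987
  p(0,1)=5/12: -0.4167 × log₂(0.4167) = 0.5263
  p(1,0)=5/12: -0.4167 × log₂(0.4167) = 0.5263
  p(1,1)=1/12: -0.0833 × log₂(0.0833) = 0.2987
H(X,Y) = 1.6500 bits


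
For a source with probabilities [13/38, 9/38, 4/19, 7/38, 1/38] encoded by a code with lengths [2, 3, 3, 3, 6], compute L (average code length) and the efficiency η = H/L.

Average length L = Σ p_i × l_i = 2.7368 bits
Entropy H = 2.0825 bits
Efficiency η = H/L × 100% = 76.09%


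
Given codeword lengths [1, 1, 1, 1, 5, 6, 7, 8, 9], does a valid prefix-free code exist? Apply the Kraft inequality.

Kraft inequality: Σ 2^(-l_i) ≤ 1 for prefix-free code
Calculating: 2^(-1) + 2^(-1) + 2^(-1) + 2^(-1) + 2^(-5) + 2^(-6) + 2^(-7) + 2^(-8) + 2^(-9)
= 0.5 + 0.5 + 0.5 + 0.5 + 0.03125 + 0.015625 + 0.0078125 + 0.00390625 + 0.001953125
= 2.0605
Since 2.0605 > 1, prefix-free code does not exist


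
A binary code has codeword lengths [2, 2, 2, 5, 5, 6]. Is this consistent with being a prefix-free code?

Kraft inequality: Σ 2^(-l_i) ≤ 1 for prefix-free code
Calculating: 2^(-2) + 2^(-2) + 2^(-2) + 2^(-5) + 2^(-5) + 2^(-6)
= 0.25 + 0.25 + 0.25 + 0.03125 + 0.03125 + 0.015625
= 0.8281
Since 0.8281 ≤ 1, prefix-free code exists


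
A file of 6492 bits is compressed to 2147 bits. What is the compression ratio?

Compression ratio = Original / Compressed
= 6492 / 2147 = 3.02:1


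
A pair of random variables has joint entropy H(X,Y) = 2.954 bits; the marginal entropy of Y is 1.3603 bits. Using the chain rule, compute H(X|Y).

Chain rule: H(X,Y) = H(X|Y) + H(Y)
H(X|Y) = H(X,Y) - H(Y) = 2.954 - 1.3603 = 1.5937 bits


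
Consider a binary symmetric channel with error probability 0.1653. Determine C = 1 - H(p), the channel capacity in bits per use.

For BSC with error probability p:
C = 1 - H(p) where H(p) is binary entropy
H(0.1653) = -0.1653 × log₂(0.1653) - 0.8347 × log₂(0.8347)
H(p) = 0.6468
C = 1 - 0.6468 = 0.3532 bits/use


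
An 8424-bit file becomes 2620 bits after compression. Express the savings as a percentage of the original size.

Space savings = (1 - Compressed/Original) × 100%
= (1 - 2620/8424) × 100%
= 68.90%


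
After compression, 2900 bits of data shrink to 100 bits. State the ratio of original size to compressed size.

Compression ratio = Original / Compressed
= 2900 / 100 = 29.00:1


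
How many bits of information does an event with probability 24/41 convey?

Information content I(x) = -log₂(p(x))
I = -log₂(24/41) = -log₂(0.5854)
I = 0.7726 bits


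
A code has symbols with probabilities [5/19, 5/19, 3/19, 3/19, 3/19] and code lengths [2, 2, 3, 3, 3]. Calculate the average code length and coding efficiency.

Average length L = Σ p_i × l_i = 2.4737 bits
Entropy H = 2.2751 bits
Efficiency η = H/L × 100% = 91.97%


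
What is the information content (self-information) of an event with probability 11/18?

Information content I(x) = -log₂(p(x))
I = -log₂(11/18) = -log₂(0.6111)
I = 0.7105 bits


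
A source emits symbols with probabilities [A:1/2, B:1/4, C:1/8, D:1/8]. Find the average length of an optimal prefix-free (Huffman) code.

Huffman tree construction:
Combine smallest probabilities repeatedly
Resulting codes:
  A: 0 (length 1)
  B: 10 (length 2)
  C: 110 (length 3)
  D: 111 (length 3)
Average length = Σ p(s) × length(s) = 1.7500 bits


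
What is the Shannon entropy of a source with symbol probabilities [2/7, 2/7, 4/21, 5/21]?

H(X) = -Σ p(x) log₂ p(x)
  -2/7 × log₂(2/7) = 0.5164
  -2/7 × log₂(2/7) = 0.5164
  -4/21 × log₂(4/21) = 0.4557
  -5/21 × log₂(5/21) = 0.4929
H(X) = 1.9814 bits


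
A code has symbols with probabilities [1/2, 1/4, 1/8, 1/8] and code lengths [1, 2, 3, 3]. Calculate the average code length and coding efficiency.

Average length L = Σ p_i × l_i = 1.7500 bits
Entropy H = 1.7500 bits
Efficiency η = H/L × 100% = 100.00%


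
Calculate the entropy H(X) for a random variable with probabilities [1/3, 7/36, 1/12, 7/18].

H(X) = -Σ p(x) log₂ p(x)
  -1/3 × log₂(1/3) = 0.5283
  -7/36 × log₂(7/36) = 0.4594
  -1/12 × log₂(1/12) = 0.2987
  -7/18 × log₂(7/18) = 0.5299
H(X) = 1.8163 bits


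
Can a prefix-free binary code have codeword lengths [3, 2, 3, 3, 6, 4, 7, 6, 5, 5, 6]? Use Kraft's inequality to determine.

Kraft inequality: Σ 2^(-l_i) ≤ 1 for prefix-free code
Calculating: 2^(-3) + 2^(-2) + 2^(-3) + 2^(-3) + 2^(-6) + 2^(-4) + 2^(-7) + 2^(-6) + 2^(-5) + 2^(-5) + 2^(-6)
= 0.125 + 0.25 + 0.125 + 0.125 + 0.015625 + 0.0625 + 0.0078125 + 0.015625 + 0.03125 + 0.03125 + 0.015625
= 0.8047
Since 0.8047 ≤ 1, prefix-free code exists


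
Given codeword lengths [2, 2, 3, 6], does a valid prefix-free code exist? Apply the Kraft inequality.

Kraft inequality: Σ 2^(-l_i) ≤ 1 for prefix-free code
Calculating: 2^(-2) + 2^(-2) + 2^(-3) + 2^(-6)
= 0.25 + 0.25 + 0.125 + 0.015625
= 0.6406
Since 0.6406 ≤ 1, prefix-free code exists


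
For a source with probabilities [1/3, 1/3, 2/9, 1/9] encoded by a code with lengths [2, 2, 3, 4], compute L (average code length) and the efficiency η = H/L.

Average length L = Σ p_i × l_i = 2.4444 bits
Entropy H = 1.8911 bits
Efficiency η = H/L × 100% = 77.36%


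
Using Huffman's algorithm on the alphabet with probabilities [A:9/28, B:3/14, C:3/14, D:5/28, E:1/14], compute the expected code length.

Huffman tree construction:
Combine smallest probabilities repeatedly
Resulting codes:
  A: 11 (length 2)
  B: 00 (length 2)
  C: 01 (length 2)
  D: 101 (length 3)
  E: 100 (length 3)
Average length = Σ p(s) × length(s) = 2.2500 bits


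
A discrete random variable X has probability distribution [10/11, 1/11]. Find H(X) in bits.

H(X) = -Σ p(x) log₂ p(x)
  -10/11 × log₂(10/11) = 0.1250
  -1/11 × log₂(1/11) = 0.3145
H(X) = 0.4395 bits


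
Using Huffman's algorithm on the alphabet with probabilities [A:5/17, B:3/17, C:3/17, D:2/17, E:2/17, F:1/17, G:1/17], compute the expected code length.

Huffman tree construction:
Combine smallest probabilities repeatedly
Resulting codes:
  A: 10 (length 2)
  B: 111 (length 3)
  C: 00 (length 2)
  D: 010 (length 3)
  E: 011 (length 3)
  F: 1100 (length 4)
  G: 1101 (length 4)
Average length = Σ p(s) × length(s) = 2.6471 bits


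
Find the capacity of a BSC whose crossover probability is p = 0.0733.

For BSC with error probability p:
C = 1 - H(p) where H(p) is binary entropy
H(0.0733) = -0.0733 × log₂(0.0733) - 0.9267 × log₂(0.9267)
H(p) = 0.3781
C = 1 - 0.3781 = 0.6219 bits/use


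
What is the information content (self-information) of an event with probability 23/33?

Information content I(x) = -log₂(p(x))
I = -log₂(23/33) = -log₂(0.6970)
I = 0.5208 bits


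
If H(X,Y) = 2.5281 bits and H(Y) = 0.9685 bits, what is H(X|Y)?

Chain rule: H(X,Y) = H(X|Y) + H(Y)
H(X|Y) = H(X,Y) - H(Y) = 2.5281 - 0.9685 = 1.5596 bits


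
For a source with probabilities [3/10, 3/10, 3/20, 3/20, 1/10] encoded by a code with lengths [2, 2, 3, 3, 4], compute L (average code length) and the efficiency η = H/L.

Average length L = Σ p_i × l_i = 2.5000 bits
Entropy H = 2.1955 bits
Efficiency η = H/L × 100% = 87.82%


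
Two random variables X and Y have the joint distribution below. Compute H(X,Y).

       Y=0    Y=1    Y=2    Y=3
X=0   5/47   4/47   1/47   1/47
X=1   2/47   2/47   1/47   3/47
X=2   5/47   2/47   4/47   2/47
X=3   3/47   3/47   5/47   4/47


H(X,Y) = -Σ p(x,y) log₂ p(x,y)
  p(0,0)=5/47: -0.1064 × log₂(0.1064) = 0.3439
  p(0,1)=4/47: -0.0851 × log₂(0.0851) = 0.3025
  p(0,2)=1/47: -0.0213 × log₂(0.0213) = 0.1182
  p(0,3)=1/47: -0.0213 × log₂(0.0213) = 0.1182
  p(1,0)=2/47: -0.0426 × log₂(0.0426) = 0.1938
  p(1,1)=2/47: -0.0426 × log₂(0.0426) = 0.1938
  p(1,2)=1/47: -0.0213 × log₂(0.0213) = 0.1182
  p(1,3)=3/47: -0.0638 × log₂(0.0638) = 0.2534
  p(2,0)=5/47: -0.1064 × log₂(0.1064) = 0.3439
  p(2,1)=2/47: -0.0426 × log₂(0.0426) = 0.1938
  p(2,2)=4/47: -0.0851 × log₂(0.0851) = 0.3025
  p(2,3)=2/47: -0.0426 × log₂(0.0426) = 0.1938
  p(3,0)=3/47: -0.0638 × log₂(0.0638) = 0.2534
  p(3,1)=3/47: -0.0638 × log₂(0.0638) = 0.2534
  p(3,2)=5/47: -0.1064 × log₂(0.1064) = 0.3439
  p(3,3)=4/47: -0.0851 × log₂(0.0851) = 0.3025
H(X,Y) = 3.8292 bits


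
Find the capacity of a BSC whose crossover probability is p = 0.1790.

For BSC with error probability p:
C = 1 - H(p) where H(p) is binary entropy
H(0.1790) = -0.1790 × log₂(0.1790) - 0.8210 × log₂(0.8210)
H(p) = 0.6779
C = 1 - 0.6779 = 0.3221 bits/use


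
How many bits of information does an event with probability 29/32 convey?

Information content I(x) = -log₂(p(x))
I = -log₂(29/32) = -log₂(0.9062)
I = 0.1420 bits


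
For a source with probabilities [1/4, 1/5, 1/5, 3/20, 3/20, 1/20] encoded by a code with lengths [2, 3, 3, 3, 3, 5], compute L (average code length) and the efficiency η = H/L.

Average length L = Σ p_i × l_i = 2.8500 bits
Entropy H = 2.4660 bits
Efficiency η = H/L × 100% = 86.52%


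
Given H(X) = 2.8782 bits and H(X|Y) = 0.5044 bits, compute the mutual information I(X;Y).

I(X;Y) = H(X) - H(X|Y)
I(X;Y) = 2.8782 - 0.5044 = 2.3738 bits


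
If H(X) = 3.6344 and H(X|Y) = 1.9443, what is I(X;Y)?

I(X;Y) = H(X) - H(X|Y)
I(X;Y) = 3.6344 - 1.9443 = 1.6901 bits


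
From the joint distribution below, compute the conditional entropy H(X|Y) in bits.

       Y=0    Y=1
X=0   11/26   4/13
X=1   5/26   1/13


H(X|Y) = Σ_y p(y) H(X|Y=y)
  p(Y=0) = 8/13, H(X|Y=0) = 0.8960
  p(Y=1) = 5/13, H(X|Y=1) = 0.7219
H(X|Y) = 0.6154×0.8960 + 0.3846×0.7219 = 0.8291 bits


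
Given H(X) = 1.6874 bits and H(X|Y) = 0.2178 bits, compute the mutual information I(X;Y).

I(X;Y) = H(X) - H(X|Y)
I(X;Y) = 1.6874 - 0.2178 = 1.4696 bits


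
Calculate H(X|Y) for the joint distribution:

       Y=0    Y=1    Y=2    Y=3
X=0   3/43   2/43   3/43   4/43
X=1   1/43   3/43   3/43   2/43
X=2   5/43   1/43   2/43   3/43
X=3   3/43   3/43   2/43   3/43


H(X|Y) = Σ_y p(y) H(X|Y=y)
  p(Y=0) = 12/43, H(X|Y=0) = 1.8250
  p(Y=1) = 9/43, H(X|Y=1) = 1.8911
  p(Y=2) = 10/43, H(X|Y=2) = 1.9710
  p(Y=3) = 12/43, H(X|Y=3) = 1.9591
H(X|Y) = 0.2791×1.8250 + 0.2093×1.8911 + 0.2326×1.9710 + 0.2791×1.9591 = 1.9102 bits


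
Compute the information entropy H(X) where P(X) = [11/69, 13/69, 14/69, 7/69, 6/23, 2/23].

H(X) = -Σ p(x) log₂ p(x)
  -11/69 × log₂(11/69) = 0.4223
  -13/69 × log₂(13/69) = 0.4537
  -14/69 × log₂(14/69) = 0.4669
  -7/69 × log₂(7/69) = 0.3349
  -6/23 × log₂(6/23) = 0.5057
  -2/23 × log₂(2/23) = 0.3064
H(X) = 2.4899 bits


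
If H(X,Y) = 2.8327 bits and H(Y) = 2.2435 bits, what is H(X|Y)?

Chain rule: H(X,Y) = H(X|Y) + H(Y)
H(X|Y) = H(X,Y) - H(Y) = 2.8327 - 2.2435 = 0.5892 bits


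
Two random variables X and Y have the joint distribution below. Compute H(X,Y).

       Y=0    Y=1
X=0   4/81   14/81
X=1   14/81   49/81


H(X,Y) = -Σ p(x,y) log₂ p(x,y)
  p(0,0)=4/81: -0.0494 × log₂(0.0494) = 0.2143
  p(0,1)=14/81: -0.1728 × log₂(0.1728) = 0.4377
  p(1,0)=14/81: -0.1728 × log₂(0.1728) = 0.4377
  p(1,1)=49/81: -0.6049 × log₂(0.6049) = 0.4387
H(X,Y) = 1.5284 bits


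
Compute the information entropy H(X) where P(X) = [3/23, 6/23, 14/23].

H(X) = -Σ p(x) log₂ p(x)
  -3/23 × log₂(3/23) = 0.3833
  -6/23 × log₂(6/23) = 0.5057
  -14/23 × log₂(14/23) = 0.4360
H(X) = 1.3250 bits


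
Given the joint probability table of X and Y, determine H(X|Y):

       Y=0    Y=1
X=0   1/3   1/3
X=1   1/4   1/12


H(X|Y) = Σ_y p(y) H(X|Y=y)
  p(Y=0) = 7/12, H(X|Y=0) = 0.9852
  p(Y=1) = 5/12, H(X|Y=1) = 0.7219
H(X|Y) = 0.5833×0.9852 + 0.4167×0.7219 = 0.8755 bits


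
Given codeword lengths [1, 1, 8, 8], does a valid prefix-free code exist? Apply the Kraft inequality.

Kraft inequality: Σ 2^(-l_i) ≤ 1 for prefix-free code
Calculating: 2^(-1) + 2^(-1) + 2^(-8) + 2^(-8)
= 0.5 + 0.5 + 0.00390625 + 0.00390625
= 1.0078
Since 1.0078 > 1, prefix-free code does not exist


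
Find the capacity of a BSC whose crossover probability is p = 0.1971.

For BSC with error probability p:
C = 1 - H(p) where H(p) is binary entropy
H(0.1971) = -0.1971 × log₂(0.1971) - 0.8029 × log₂(0.8029)
H(p) = 0.7161
C = 1 - 0.7161 = 0.2839 bits/use


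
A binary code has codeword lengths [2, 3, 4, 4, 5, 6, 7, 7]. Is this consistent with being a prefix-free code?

Kraft inequality: Σ 2^(-l_i) ≤ 1 for prefix-free code
Calculating: 2^(-2) + 2^(-3) + 2^(-4) + 2^(-4) + 2^(-5) + 2^(-6) + 2^(-7) + 2^(-7)
= 0.25 + 0.125 + 0.0625 + 0.0625 + 0.03125 + 0.015625 + 0.0078125 + 0.0078125
= 0.5625
Since 0.5625 ≤ 1, prefix-free code exists


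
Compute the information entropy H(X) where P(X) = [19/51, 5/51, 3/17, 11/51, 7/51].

H(X) = -Σ p(x) log₂ p(x)
  -19/51 × log₂(19/51) = 0.5307
  -5/51 × log₂(5/51) = 0.3285
  -3/17 × log₂(3/17) = 0.4416
  -11/51 × log₂(11/51) = 0.4773
  -7/51 × log₂(7/51) = 0.3932
H(X) = 2.1714 bits


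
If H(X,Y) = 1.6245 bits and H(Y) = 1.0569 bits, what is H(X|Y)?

Chain rule: H(X,Y) = H(X|Y) + H(Y)
H(X|Y) = H(X,Y) - H(Y) = 1.6245 - 1.0569 = 0.5676 bits


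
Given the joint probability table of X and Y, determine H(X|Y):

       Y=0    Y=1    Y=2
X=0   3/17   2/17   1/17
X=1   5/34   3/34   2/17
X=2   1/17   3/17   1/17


H(X|Y) = Σ_y p(y) H(X|Y=y)
  p(Y=0) = 13/34, H(X|Y=0) = 1.4605
  p(Y=1) = 13/34, H(X|Y=1) = 1.5262
  p(Y=2) = 4/17, H(X|Y=2) = 1.5000
H(X|Y) = 0.3824×1.4605 + 0.3824×1.5262 + 0.2353×1.5000 = 1.4949 bits


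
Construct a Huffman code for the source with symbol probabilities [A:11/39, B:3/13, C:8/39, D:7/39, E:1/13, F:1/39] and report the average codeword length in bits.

Huffman tree construction:
Combine smallest probabilities repeatedly
Resulting codes:
  A: 10 (length 2)
  B: 01 (length 2)
  C: 00 (length 2)
  D: 111 (length 3)
  E: 1101 (length 4)
  F: 1100 (length 4)
Average length = Σ p(s) × length(s) = 2.3846 bits


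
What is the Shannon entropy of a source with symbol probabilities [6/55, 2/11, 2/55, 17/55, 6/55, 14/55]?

H(X) = -Σ p(x) log₂ p(x)
  -6/55 × log₂(6/55) = 0.3487
  -2/11 × log₂(2/11) = 0.4472
  -2/55 × log₂(2/55) = 0.1739
  -17/55 × log₂(17/55) = 0.5236
  -6/55 × log₂(6/55) = 0.3487
  -14/55 × log₂(14/55) = 0.5025
H(X) = 2.3445 bits


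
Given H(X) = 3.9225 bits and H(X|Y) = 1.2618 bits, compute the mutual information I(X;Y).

I(X;Y) = H(X) - H(X|Y)
I(X;Y) = 3.9225 - 1.2618 = 2.6607 bits


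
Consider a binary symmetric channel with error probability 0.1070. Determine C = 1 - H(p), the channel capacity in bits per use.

For BSC with error probability p:
C = 1 - H(p) where H(p) is binary entropy
H(0.1070) = -0.1070 × log₂(0.1070) - 0.8930 × log₂(0.8930)
H(p) = 0.4908
C = 1 - 0.4908 = 0.5092 bits/use


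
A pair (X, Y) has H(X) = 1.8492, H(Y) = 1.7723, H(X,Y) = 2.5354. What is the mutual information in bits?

I(X;Y) = H(X) + H(Y) - H(X,Y)
I(X;Y) = 1.8492 + 1.7723 - 2.5354 = 1.0861 bits


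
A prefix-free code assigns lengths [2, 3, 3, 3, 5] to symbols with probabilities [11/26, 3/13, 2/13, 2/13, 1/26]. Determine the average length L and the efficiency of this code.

Average length L = Σ p_i × l_i = 2.6538 bits
Entropy H = 2.0249 bits
Efficiency η = H/L × 100% = 76.30%


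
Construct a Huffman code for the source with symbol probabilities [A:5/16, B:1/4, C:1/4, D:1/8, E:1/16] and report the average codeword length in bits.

Huffman tree construction:
Combine smallest probabilities repeatedly
Resulting codes:
  A: 11 (length 2)
  B: 01 (length 2)
  C: 10 (length 2)
  D: 001 (length 3)
  E: 000 (length 3)
Average length = Σ p(s) × length(s) = 2.1875 bits


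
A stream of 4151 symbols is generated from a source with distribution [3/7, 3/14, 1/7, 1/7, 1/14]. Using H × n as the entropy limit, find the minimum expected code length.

Entropy H = 2.0742 bits/symbol
Minimum bits = H × n = 2.0742 × 4151
= 8609.86 bits


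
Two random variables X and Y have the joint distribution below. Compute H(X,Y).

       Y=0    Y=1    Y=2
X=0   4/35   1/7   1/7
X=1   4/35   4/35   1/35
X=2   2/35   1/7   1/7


H(X,Y) = -Σ p(x,y) log₂ p(x,y)
  p(0,0)=4/35: -0.1143 × log₂(0.1143) = 0.3576
  p(0,1)=1/7: -0.1429 × log₂(0.1429) = 0.4011
  p(0,2)=1/7: -0.1429 × log₂(0.1429) = 0.4011
  p(1,0)=4/35: -0.1143 × log₂(0.1143) = 0.3576
  p(1,1)=4/35: -0.1143 × log₂(0.1143) = 0.3576
  p(1,2)=1/35: -0.0286 × log₂(0.0286) = 0.1466
  p(2,0)=2/35: -0.0571 × log₂(0.0571) = 0.2360
  p(2,1)=1/7: -0.1429 × log₂(0.1429) = 0.4011
  p(2,2)=1/7: -0.1429 × log₂(0.1429) = 0.4011
H(X,Y) = 3.0596 bits


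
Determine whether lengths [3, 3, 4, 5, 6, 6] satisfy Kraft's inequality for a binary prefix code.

Kraft inequality: Σ 2^(-l_i) ≤ 1 for prefix-free code
Calculating: 2^(-3) + 2^(-3) + 2^(-4) + 2^(-5) + 2^(-6) + 2^(-6)
= 0.125 + 0.125 + 0.0625 + 0.03125 + 0.015625 + 0.015625
= 0.3750
Since 0.3750 ≤ 1, prefix-free code exists


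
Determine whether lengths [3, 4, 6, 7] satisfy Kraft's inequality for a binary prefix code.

Kraft inequality: Σ 2^(-l_i) ≤ 1 for prefix-free code
Calculating: 2^(-3) + 2^(-4) + 2^(-6) + 2^(-7)
= 0.125 + 0.0625 + 0.015625 + 0.0078125
= 0.2109
Since 0.2109 ≤ 1, prefix-free code exists


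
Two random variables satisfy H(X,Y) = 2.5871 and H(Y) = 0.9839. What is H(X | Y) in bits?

Chain rule: H(X,Y) = H(X|Y) + H(Y)
H(X|Y) = H(X,Y) - H(Y) = 2.5871 - 0.9839 = 1.6032 bits


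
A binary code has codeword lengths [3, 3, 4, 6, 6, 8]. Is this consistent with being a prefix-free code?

Kraft inequality: Σ 2^(-l_i) ≤ 1 for prefix-free code
Calculating: 2^(-3) + 2^(-3) + 2^(-4) + 2^(-6) + 2^(-6) + 2^(-8)
= 0.125 + 0.125 + 0.0625 + 0.015625 + 0.015625 + 0.00390625
= 0.3477
Since 0.3477 ≤ 1, prefix-free code exists


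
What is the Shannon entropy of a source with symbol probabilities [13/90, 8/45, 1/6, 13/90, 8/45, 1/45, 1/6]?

H(X) = -Σ p(x) log₂ p(x)
  -13/90 × log₂(13/90) = 0.4032
  -8/45 × log₂(8/45) = 0.4430
  -1/6 × log₂(1/6) = 0.4308
  -13/90 × log₂(13/90) = 0.4032
  -8/45 × log₂(8/45) = 0.4430
  -1/45 × log₂(1/45) = 0.1220
  -1/6 × log₂(1/6) = 0.4308
H(X) = 2.6761 bits


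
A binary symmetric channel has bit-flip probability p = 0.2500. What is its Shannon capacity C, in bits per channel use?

For BSC with error probability p:
C = 1 - H(p) where H(p) is binary entropy
H(0.2500) = -0.2500 × log₂(0.2500) - 0.7500 × log₂(0.7500)
H(p) = 0.8113
C = 1 - 0.8113 = 0.1887 bits/use


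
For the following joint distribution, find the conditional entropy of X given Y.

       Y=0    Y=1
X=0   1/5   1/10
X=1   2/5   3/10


H(X|Y) = Σ_y p(y) H(X|Y=y)
  p(Y=0) = 3/5, H(X|Y=0) = 0.9183
  p(Y=1) = 2/5, H(X|Y=1) = 0.8113
H(X|Y) = 0.6000×0.9183 + 0.4000×0.8113 = 0.8755 bits


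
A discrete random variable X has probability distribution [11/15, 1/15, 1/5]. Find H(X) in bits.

H(X) = -Σ p(x) log₂ p(x)
  -11/15 × log₂(11/15) = 0.3281
  -1/15 × log₂(1/15) = 0.2605
  -1/5 × log₂(1/5) = 0.4644
H(X) = 1.0530 bits


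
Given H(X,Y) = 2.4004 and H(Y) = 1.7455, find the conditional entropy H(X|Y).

Chain rule: H(X,Y) = H(X|Y) + H(Y)
H(X|Y) = H(X,Y) - H(Y) = 2.4004 - 1.7455 = 0.6549 bits


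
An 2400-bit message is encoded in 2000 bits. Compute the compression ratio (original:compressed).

Compression ratio = Original / Compressed
= 2400 / 2000 = 1.20:1


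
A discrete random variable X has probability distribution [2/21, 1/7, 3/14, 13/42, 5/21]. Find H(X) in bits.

H(X) = -Σ p(x) log₂ p(x)
  -2/21 × log₂(2/21) = 0.3231
  -1/7 × log₂(1/7) = 0.4011
  -3/14 × log₂(3/14) = 0.4762
  -13/42 × log₂(13/42) = 0.5237
  -5/21 × log₂(5/21) = 0.4929
H(X) = 2.2170 bits


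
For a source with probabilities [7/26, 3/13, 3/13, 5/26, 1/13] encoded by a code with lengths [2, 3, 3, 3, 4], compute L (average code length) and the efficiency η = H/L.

Average length L = Σ p_i × l_i = 2.8077 bits
Entropy H = 2.2281 bits
Efficiency η = H/L × 100% = 79.36%


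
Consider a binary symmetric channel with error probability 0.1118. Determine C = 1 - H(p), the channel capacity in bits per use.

For BSC with error probability p:
C = 1 - H(p) where H(p) is binary entropy
H(0.1118) = -0.1118 × log₂(0.1118) - 0.8882 × log₂(0.8882)
H(p) = 0.5053
C = 1 - 0.5053 = 0.4947 bits/use


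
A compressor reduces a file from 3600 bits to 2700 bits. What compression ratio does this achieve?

Compression ratio = Original / Compressed
= 3600 / 2700 = 1.33:1


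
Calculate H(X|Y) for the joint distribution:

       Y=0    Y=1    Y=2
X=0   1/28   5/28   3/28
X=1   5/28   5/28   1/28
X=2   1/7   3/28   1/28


H(X|Y) = Σ_y p(y) H(X|Y=y)
  p(Y=0) = 5/14, H(X|Y=0) = 1.3610
  p(Y=1) = 13/28, H(X|Y=1) = 1.5486
  p(Y=2) = 5/28, H(X|Y=2) = 1.3710
H(X|Y) = 0.3571×1.3610 + 0.4643×1.5486 + 0.1786×1.3710 = 1.4499 bits


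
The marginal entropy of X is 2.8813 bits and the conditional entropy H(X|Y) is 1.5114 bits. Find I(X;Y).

I(X;Y) = H(X) - H(X|Y)
I(X;Y) = 2.8813 - 1.5114 = 1.3699 bits


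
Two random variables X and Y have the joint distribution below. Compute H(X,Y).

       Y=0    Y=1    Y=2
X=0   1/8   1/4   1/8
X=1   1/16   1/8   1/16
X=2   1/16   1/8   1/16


H(X,Y) = -Σ p(x,y) log₂ p(x,y)
  p(0,0)=1/8: -0.1250 × log₂(0.1250) = 0.3750
  p(0,1)=1/4: -0.2500 × log₂(0.2500) = 0.5000
  p(0,2)=1/8: -0.1250 × log₂(0.1250) = 0.3750
  p(1,0)=1/16: -0.0625 × log₂(0.0625) = 0.2500
  p(1,1)=1/8: -0.1250 × log₂(0.1250) = 0.3750
  p(1,2)=1/16: -0.0625 × log₂(0.0625) = 0.2500
  p(2,0)=1/16: -0.0625 × log₂(0.0625) = 0.2500
  p(2,1)=1/8: -0.1250 × log₂(0.1250) = 0.3750
  p(2,2)=1/16: -0.0625 × log₂(0.0625) = 0.2500
H(X,Y) = 3.0000 bits


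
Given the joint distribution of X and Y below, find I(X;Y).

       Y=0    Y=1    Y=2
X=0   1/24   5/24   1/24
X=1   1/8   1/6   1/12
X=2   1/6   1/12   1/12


H(X) = 1.5774, H(Y) = 1.5157, H(X,Y) = 2.9864
I(X;Y) = H(X) + H(Y) - H(X,Y) = 0.1066 bits


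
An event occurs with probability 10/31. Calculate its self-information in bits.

Information content I(x) = -log₂(p(x))
I = -log₂(10/31) = -log₂(0.3226)
I = 1.6323 bits


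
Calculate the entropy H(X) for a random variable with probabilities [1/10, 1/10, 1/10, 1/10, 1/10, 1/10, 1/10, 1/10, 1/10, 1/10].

H(X) = -Σ p(x) log₂ p(x)
  -1/10 × log₂(1/10) = 0.3322
  -1/10 × log₂(1/10) = 0.3322
  -1/10 × log₂(1/10) = 0.3322
  -1/10 × log₂(1/10) = 0.3322
  -1/10 × log₂(1/10) = 0.3322
  -1/10 × log₂(1/10) = 0.3322
  -1/10 × log₂(1/10) = 0.3322
  -1/10 × log₂(1/10) = 0.3322
  -1/10 × log₂(1/10) = 0.3322
  -1/10 × log₂(1/10) = 0.3322
H(X) = 3.3219 bits


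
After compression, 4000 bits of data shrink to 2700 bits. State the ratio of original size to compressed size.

Compression ratio = Original / Compressed
= 4000 / 2700 = 1.48:1


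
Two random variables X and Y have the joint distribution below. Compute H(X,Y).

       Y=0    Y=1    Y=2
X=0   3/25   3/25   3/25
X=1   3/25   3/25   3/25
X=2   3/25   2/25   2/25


H(X,Y) = -Σ p(x,y) log₂ p(x,y)
  p(0,0)=3/25: -0.1200 × log₂(0.1200) = 0.3671
  p(0,1)=3/25: -0.1200 × log₂(0.1200) = 0.3671
  p(0,2)=3/25: -0.1200 × log₂(0.1200) = 0.3671
  p(1,0)=3/25: -0.1200 × log₂(0.1200) = 0.3671
  p(1,1)=3/25: -0.1200 × log₂(0.1200) = 0.3671
  p(1,2)=3/25: -0.1200 × log₂(0.1200) = 0.3671
  p(2,0)=3/25: -0.1200 × log₂(0.1200) = 0.3671
  p(2,1)=2/25: -0.0800 × log₂(0.0800) = 0.2915
  p(2,2)=2/25: -0.0800 × log₂(0.0800) = 0.2915
H(X,Y) = 3.1525 bits


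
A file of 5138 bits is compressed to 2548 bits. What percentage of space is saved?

Space savings = (1 - Compressed/Original) × 100%
= (1 - 2548/5138) × 100%
= 50.41%


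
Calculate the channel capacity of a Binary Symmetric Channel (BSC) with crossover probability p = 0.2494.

For BSC with error probability p:
C = 1 - H(p) where H(p) is binary entropy
H(0.2494) = -0.2494 × log₂(0.2494) - 0.7506 × log₂(0.7506)
H(p) = 0.8103
C = 1 - 0.8103 = 0.1897 bits/use


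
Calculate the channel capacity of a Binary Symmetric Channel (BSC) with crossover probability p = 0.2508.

For BSC with error probability p:
C = 1 - H(p) where H(p) is binary entropy
H(0.2508) = -0.2508 × log₂(0.2508) - 0.7492 × log₂(0.7492)
H(p) = 0.8125
C = 1 - 0.8125 = 0.1875 bits/use


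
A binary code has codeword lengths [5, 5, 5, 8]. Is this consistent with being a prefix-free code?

Kraft inequality: Σ 2^(-l_i) ≤ 1 for prefix-free code
Calculating: 2^(-5) + 2^(-5) + 2^(-5) + 2^(-8)
= 0.03125 + 0.03125 + 0.03125 + 0.00390625
= 0.0977
Since 0.0977 ≤ 1, prefix-free code exists


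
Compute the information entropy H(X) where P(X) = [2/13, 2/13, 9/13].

H(X) = -Σ p(x) log₂ p(x)
  -2/13 × log₂(2/13) = 0.4155
  -2/13 × log₂(2/13) = 0.4155
  -9/13 × log₂(9/13) = 0.3673
H(X) = 1.1982 bits


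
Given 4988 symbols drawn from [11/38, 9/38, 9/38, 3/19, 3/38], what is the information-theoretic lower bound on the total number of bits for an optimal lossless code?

Entropy H = 2.2117 bits/symbol
Minimum bits = H × n = 2.2117 × 4988
= 11031.91 bits


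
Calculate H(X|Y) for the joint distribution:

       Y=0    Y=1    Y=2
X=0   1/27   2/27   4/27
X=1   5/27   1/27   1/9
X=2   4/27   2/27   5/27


H(X|Y) = Σ_y p(y) H(X|Y=y)
  p(Y=0) = 10/27, H(X|Y=0) = 1.3610
  p(Y=1) = 5/27, H(X|Y=1) = 1.5219
  p(Y=2) = 4/9, H(X|Y=2) = 1.5546
H(X|Y) = 0.3704×1.3610 + 0.1852×1.5219 + 0.4444×1.5546 = 1.4768 bits


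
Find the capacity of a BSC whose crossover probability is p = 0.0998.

For BSC with error probability p:
C = 1 - H(p) where H(p) is binary entropy
H(0.0998) = -0.0998 × log₂(0.0998) - 0.9002 × log₂(0.9002)
H(p) = 0.4684
C = 1 - 0.4684 = 0.5316 bits/use


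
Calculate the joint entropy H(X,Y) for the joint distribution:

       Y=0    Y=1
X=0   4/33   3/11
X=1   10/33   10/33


H(X,Y) = -Σ p(x,y) log₂ p(x,y)
  p(0,0)=4/33: -0.1212 × log₂(0.1212) = 0.3690
  p(0,1)=3/11: -0.2727 × log₂(0.2727) = 0.5112
  p(1,0)=10/33: -0.3030 × log₂(0.3030) = 0.5220
  p(1,1)=10/33: -0.3030 × log₂(0.3030) = 0.5220
H(X,Y) = 1.9242 bits


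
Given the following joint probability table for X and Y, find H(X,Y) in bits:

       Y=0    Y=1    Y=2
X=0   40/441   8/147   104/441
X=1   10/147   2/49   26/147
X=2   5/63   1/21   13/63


H(X,Y) = -Σ p(x,y) log₂ p(x,y)
  p(0,0)=40/441: -0.0907 × log₂(0.0907) = 0.3141
  p(0,1)=8/147: -0.0544 × log₂(0.0544) = 0.2286
  p(0,2)=104/441: -0.2358 × log₂(0.2358) = 0.4915
  p(1,0)=10/147: -0.0680 × log₂(0.0680) = 0.2638
  p(1,1)=2/49: -0.0408 × log₂(0.0408) = 0.1884
  p(1,2)=26/147: -0.1769 × log₂(0.1769) = 0.4420
  p(2,0)=5/63: -0.0794 × log₂(0.0794) = 0.2901
  p(2,1)=1/21: -0.0476 × log₂(0.0476) = 0.2092
  p(2,2)=13/63: -0.2063 × log₂(0.2063) = 0.4698
H(X,Y) = 2.8974 bits


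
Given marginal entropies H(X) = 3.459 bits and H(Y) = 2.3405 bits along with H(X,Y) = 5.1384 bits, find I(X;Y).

I(X;Y) = H(X) + H(Y) - H(X,Y)
I(X;Y) = 3.459 + 2.3405 - 5.1384 = 0.6611 bits


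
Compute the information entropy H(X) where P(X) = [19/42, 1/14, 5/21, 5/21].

H(X) = -Σ p(x) log₂ p(x)
  -19/42 × log₂(19/42) = 0.5177
  -1/14 × log₂(1/14) = 0.2720
  -5/21 × log₂(5/21) = 0.4929
  -5/21 × log₂(5/21) = 0.4929
H(X) = 1.7756 bits


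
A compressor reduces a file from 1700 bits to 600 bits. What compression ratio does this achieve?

Compression ratio = Original / Compressed
= 1700 / 600 = 2.83:1


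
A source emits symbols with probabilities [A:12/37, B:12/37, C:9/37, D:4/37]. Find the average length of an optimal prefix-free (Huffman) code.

Huffman tree construction:
Combine smallest probabilities repeatedly
Resulting codes:
  A: 10 (length 2)
  B: 11 (length 2)
  C: 01 (length 2)
  D: 00 (length 2)
Average length = Σ p(s) × length(s) = 2.0000 bits


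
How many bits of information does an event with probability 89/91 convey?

Information content I(x) = -log₂(p(x))
I = -log₂(89/91) = -log₂(0.9780)
I = 0.0321 bits


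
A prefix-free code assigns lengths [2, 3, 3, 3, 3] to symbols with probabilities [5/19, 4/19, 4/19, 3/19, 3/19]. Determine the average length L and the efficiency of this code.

Average length L = Σ p_i × l_i = 2.7368 bits
Entropy H = 2.2943 bits
Efficiency η = H/L × 100% = 83.83%


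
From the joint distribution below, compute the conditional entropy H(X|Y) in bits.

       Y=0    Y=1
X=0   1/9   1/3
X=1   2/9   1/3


H(X|Y) = Σ_y p(y) H(X|Y=y)
  p(Y=0) = 1/3, H(X|Y=0) = 0.9183
  p(Y=1) = 2/3, H(X|Y=1) = 1.0000
H(X|Y) = 0.3333×0.9183 + 0.6667×1.0000 = 0.9728 bits


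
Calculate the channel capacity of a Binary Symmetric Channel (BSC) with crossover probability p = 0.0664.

For BSC with error probability p:
C = 1 - H(p) where H(p) is binary entropy
H(0.0664) = -0.0664 × log₂(0.0664) - 0.9336 × log₂(0.9336)
H(p) = 0.3523
C = 1 - 0.3523 = 0.6477 bits/use


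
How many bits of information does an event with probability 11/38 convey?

Information content I(x) = -log₂(p(x))
I = -log₂(11/38) = -log₂(0.2895)
I = 1.7885 bits


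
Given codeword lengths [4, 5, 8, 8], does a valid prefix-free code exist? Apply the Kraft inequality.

Kraft inequality: Σ 2^(-l_i) ≤ 1 for prefix-free code
Calculating: 2^(-4) + 2^(-5) + 2^(-8) + 2^(-8)
= 0.0625 + 0.03125 + 0.00390625 + 0.00390625
= 0.1016
Since 0.1016 ≤ 1, prefix-free code exists


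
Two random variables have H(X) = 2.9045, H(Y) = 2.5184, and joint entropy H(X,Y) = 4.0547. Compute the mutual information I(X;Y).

I(X;Y) = H(X) + H(Y) - H(X,Y)
I(X;Y) = 2.9045 + 2.5184 - 4.0547 = 1.3682 bits


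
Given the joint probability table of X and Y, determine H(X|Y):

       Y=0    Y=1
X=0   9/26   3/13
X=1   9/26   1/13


H(X|Y) = Σ_y p(y) H(X|Y=y)
  p(Y=0) = 9/13, H(X|Y=0) = 1.0000
  p(Y=1) = 4/13, H(X|Y=1) = 0.8113
H(X|Y) = 0.6923×1.0000 + 0.3077×0.8113 = 0.9419 bits


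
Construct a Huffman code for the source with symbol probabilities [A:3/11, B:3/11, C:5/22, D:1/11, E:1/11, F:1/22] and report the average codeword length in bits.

Huffman tree construction:
Combine smallest probabilities repeatedly
Resulting codes:
  A: 10 (length 2)
  B: 11 (length 2)
  C: 00 (length 2)
  D: 0111 (length 4)
  E: 010 (length 3)
  F: 0110 (length 4)
Average length = Σ p(s) × length(s) = 2.3636 bits


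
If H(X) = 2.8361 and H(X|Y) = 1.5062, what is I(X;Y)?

I(X;Y) = H(X) - H(X|Y)
I(X;Y) = 2.8361 - 1.5062 = 1.3299 bits


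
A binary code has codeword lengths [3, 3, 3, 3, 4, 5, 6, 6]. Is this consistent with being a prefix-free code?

Kraft inequality: Σ 2^(-l_i) ≤ 1 for prefix-free code
Calculating: 2^(-3) + 2^(-3) + 2^(-3) + 2^(-3) + 2^(-4) + 2^(-5) + 2^(-6) + 2^(-6)
= 0.125 + 0.125 + 0.125 + 0.125 + 0.0625 + 0.03125 + 0.015625 + 0.015625
= 0.6250
Since 0.6250 ≤ 1, prefix-free code exists


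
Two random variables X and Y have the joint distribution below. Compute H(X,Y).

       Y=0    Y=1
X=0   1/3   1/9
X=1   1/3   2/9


H(X,Y) = -Σ p(x,y) log₂ p(x,y)
  p(0,0)=1/3: -0.3333 × log₂(0.3333) = 0.5283
  p(0,1)=1/9: -0.1111 × log₂(0.1111) = 0.3522
  p(1,0)=1/3: -0.3333 × log₂(0.3333) = 0.5283
  p(1,1)=2/9: -0.2222 × log₂(0.2222) = 0.4822
H(X,Y) = 1.8911 bits


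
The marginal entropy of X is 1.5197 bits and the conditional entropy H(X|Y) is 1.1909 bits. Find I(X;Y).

I(X;Y) = H(X) - H(X|Y)
I(X;Y) = 1.5197 - 1.1909 = 0.3288 bits


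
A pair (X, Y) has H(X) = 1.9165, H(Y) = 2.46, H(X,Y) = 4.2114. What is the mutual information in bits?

I(X;Y) = H(X) + H(Y) - H(X,Y)
I(X;Y) = 1.9165 + 2.46 - 4.2114 = 0.1651 bits


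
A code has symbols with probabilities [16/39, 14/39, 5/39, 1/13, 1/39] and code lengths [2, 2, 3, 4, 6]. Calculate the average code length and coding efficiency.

Average length L = Σ p_i × l_i = 2.3846 bits
Entropy H = 1.8580 bits
Efficiency η = H/L × 100% = 77.92%


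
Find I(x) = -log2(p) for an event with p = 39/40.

Information content I(x) = -log₂(p(x))
I = -log₂(39/40) = -log₂(0.9750)
I = 0.0365 bits


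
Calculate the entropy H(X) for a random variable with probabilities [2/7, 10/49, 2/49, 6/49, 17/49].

H(X) = -Σ p(x) log₂ p(x)
  -2/7 × log₂(2/7) = 0.5164
  -10/49 × log₂(10/49) = 0.4679
  -2/49 × log₂(2/49) = 0.1884
  -6/49 × log₂(6/49) = 0.3710
  -17/49 × log₂(17/49) = 0.5299
H(X) = 2.0735 bits


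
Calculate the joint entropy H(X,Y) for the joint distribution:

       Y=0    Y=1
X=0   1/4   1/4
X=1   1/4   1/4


H(X,Y) = -Σ p(x,y) log₂ p(x,y)
  p(0,0)=1/4: -0.2500 × log₂(0.2500) = 0.5000
  p(0,1)=1/4: -0.2500 × log₂(0.2500) = 0.5000
  p(1,0)=1/4: -0.2500 × log₂(0.2500) = 0.5000
  p(1,1)=1/4: -0.2500 × log₂(0.2500) = 0.5000
H(X,Y) = 2.0000 bits


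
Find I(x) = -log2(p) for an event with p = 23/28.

Information content I(x) = -log₂(p(x))
I = -log₂(23/28) = -log₂(0.8214)
I = 0.2838 bits


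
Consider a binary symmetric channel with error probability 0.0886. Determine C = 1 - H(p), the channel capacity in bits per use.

For BSC with error probability p:
C = 1 - H(p) where H(p) is binary entropy
H(0.0886) = -0.0886 × log₂(0.0886) - 0.9114 × log₂(0.9114)
H(p) = 0.4318
C = 1 - 0.4318 = 0.5682 bits/use


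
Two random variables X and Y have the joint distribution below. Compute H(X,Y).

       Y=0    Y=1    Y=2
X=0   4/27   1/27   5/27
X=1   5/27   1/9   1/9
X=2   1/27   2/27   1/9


H(X,Y) = -Σ p(x,y) log₂ p(x,y)
  p(0,0)=4/27: -0.1481 × log₂(0.1481) = 0.4081
  p(0,1)=1/27: -0.0370 × log₂(0.0370) = 0.1761
  p(0,2)=5/27: -0.1852 × log₂(0.1852) = 0.4505
  p(1,0)=5/27: -0.1852 × log₂(0.1852) = 0.4505
  p(1,1)=1/9: -0.1111 × log₂(0.1111) = 0.3522
  p(1,2)=1/9: -0.1111 × log₂(0.1111) = 0.3522
  p(2,0)=1/27: -0.0370 × log₂(0.0370) = 0.1761
  p(2,1)=2/27: -0.0741 × log₂(0.0741) = 0.2781
  p(2,2)=1/9: -0.1111 × log₂(0.1111) = 0.3522
H(X,Y) = 2.9962 bits


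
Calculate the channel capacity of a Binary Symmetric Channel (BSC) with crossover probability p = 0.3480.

For BSC with error probability p:
C = 1 - H(p) where H(p) is binary entropy
H(0.3480) = -0.3480 × log₂(0.3480) - 0.6520 × log₂(0.6520)
H(p) = 0.9323
C = 1 - 0.9323 = 0.0677 bits/use


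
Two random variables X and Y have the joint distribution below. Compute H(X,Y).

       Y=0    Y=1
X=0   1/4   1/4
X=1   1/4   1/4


H(X,Y) = -Σ p(x,y) log₂ p(x,y)
  p(0,0)=1/4: -0.2500 × log₂(0.2500) = 0.5000
  p(0,1)=1/4: -0.2500 × log₂(0.2500) = 0.5000
  p(1,0)=1/4: -0.2500 × log₂(0.2500) = 0.5000
  p(1,1)=1/4: -0.2500 × log₂(0.2500) = 0.5000
H(X,Y) = 2.0000 bits


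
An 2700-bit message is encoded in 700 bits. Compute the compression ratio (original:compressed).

Compression ratio = Original / Compressed
= 2700 / 700 = 3.86:1


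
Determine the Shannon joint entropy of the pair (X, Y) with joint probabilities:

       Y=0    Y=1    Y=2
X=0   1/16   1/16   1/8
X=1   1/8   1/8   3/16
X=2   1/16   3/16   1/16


H(X,Y) = -Σ p(x,y) log₂ p(x,y)
  p(0,0)=1/16: -0.0625 × log₂(0.0625) = 0.2500
  p(0,1)=1/16: -0.0625 × log₂(0.0625) = 0.2500
  p(0,2)=1/8: -0.1250 × log₂(0.1250) = 0.3750
  p(1,0)=1/8: -0.1250 × log₂(0.1250) = 0.3750
  p(1,1)=1/8: -0.1250 × log₂(0.1250) = 0.3750
  p(1,2)=3/16: -0.1875 × log₂(0.1875) = 0.4528
  p(2,0)=1/16: -0.0625 × log₂(0.0625) = 0.2500
  p(2,1)=3/16: -0.1875 × log₂(0.1875) = 0.4528
  p(2,2)=1/16: -0.0625 × log₂(0.0625) = 0.2500
H(X,Y) = 3.0306 bits


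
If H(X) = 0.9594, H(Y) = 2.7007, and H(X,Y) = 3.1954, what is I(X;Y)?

I(X;Y) = H(X) + H(Y) - H(X,Y)
I(X;Y) = 0.9594 + 2.7007 - 3.1954 = 0.4647 bits


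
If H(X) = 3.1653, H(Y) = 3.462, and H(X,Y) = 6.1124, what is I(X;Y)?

I(X;Y) = H(X) + H(Y) - H(X,Y)
I(X;Y) = 3.1653 + 3.462 - 6.1124 = 0.5149 bits


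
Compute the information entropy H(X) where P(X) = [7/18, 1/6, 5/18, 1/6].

H(X) = -Σ p(x) log₂ p(x)
  -7/18 × log₂(7/18) = 0.5299
  -1/6 × log₂(1/6) = 0.4308
  -5/18 × log₂(5/18) = 0.5133
  -1/6 × log₂(1/6) = 0.4308
H(X) = 1.9049 bits


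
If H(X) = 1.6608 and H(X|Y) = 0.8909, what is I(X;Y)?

I(X;Y) = H(X) - H(X|Y)
I(X;Y) = 1.6608 - 0.8909 = 0.7699 bits


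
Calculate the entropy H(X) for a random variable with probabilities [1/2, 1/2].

H(X) = -Σ p(x) log₂ p(x)
  -1/2 × log₂(1/2) = 0.5000
  -1/2 × log₂(1/2) = 0.5000
H(X) = 1.0000 bits


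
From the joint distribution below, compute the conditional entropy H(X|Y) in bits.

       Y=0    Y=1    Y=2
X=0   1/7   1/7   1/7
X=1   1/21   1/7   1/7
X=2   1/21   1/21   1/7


H(X|Y) = Σ_y p(y) H(X|Y=y)
  p(Y=0) = 5/21, H(X|Y=0) = 1.3710
  p(Y=1) = 1/3, H(X|Y=1) = 1.4488
  p(Y=2) = 3/7, H(X|Y=2) = 1.5850
H(X|Y) = 0.2381×1.3710 + 0.3333×1.4488 + 0.4286×1.5850 = 1.4886 bits


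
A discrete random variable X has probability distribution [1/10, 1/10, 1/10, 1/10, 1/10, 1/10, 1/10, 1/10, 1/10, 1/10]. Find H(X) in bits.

H(X) = -Σ p(x) log₂ p(x)
  -1/10 × log₂(1/10) = 0.3322
  -1/10 × log₂(1/10) = 0.3322
  -1/10 × log₂(1/10) = 0.3322
  -1/10 × log₂(1/10) = 0.3322
  -1/10 × log₂(1/10) = 0.3322
  -1/10 × log₂(1/10) = 0.3322
  -1/10 × log₂(1/10) = 0.3322
  -1/10 × log₂(1/10) = 0.3322
  -1/10 × log₂(1/10) = 0.3322
  -1/10 × log₂(1/10) = 0.3322
H(X) = 3.3219 bits
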